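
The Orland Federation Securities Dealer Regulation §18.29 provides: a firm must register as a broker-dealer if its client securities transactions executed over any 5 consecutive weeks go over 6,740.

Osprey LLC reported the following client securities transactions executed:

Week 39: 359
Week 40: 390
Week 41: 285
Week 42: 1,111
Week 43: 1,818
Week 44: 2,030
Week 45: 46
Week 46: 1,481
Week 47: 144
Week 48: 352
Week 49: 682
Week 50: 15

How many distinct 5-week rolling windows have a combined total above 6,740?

0

Week 39–Week 43: 359 + 390 + 285 + 1,111 + 1,818 = 3,963 (under)
Week 40–Week 44: 390 + 285 + 1,111 + 1,818 + 2,030 = 5,634 (under)
Week 41–Week 45: 285 + 1,111 + 1,818 + 2,030 + 46 = 5,290 (under)
Week 42–Week 46: 1,111 + 1,818 + 2,030 + 46 + 1,481 = 6,486 (under)
Week 43–Week 47: 1,818 + 2,030 + 46 + 1,481 + 144 = 5,519 (under)
Week 44–Week 48: 2,030 + 46 + 1,481 + 144 + 352 = 4,053 (under)
Week 45–Week 49: 46 + 1,481 + 144 + 352 + 682 = 2,705 (under)
Week 46–Week 50: 1,481 + 144 + 352 + 682 + 15 = 2,674 (under)
0 windows exceed the threshold.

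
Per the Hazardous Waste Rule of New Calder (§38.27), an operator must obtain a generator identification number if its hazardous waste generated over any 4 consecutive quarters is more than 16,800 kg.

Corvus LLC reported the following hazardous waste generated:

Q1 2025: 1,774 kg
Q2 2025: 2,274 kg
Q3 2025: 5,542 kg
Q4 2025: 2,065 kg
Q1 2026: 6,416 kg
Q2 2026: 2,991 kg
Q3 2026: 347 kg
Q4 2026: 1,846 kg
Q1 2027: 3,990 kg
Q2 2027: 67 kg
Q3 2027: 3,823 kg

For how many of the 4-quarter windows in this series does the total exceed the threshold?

1

Q1 2025–Q4 2025: 1,774 kg + 2,274 kg + 5,542 kg + 2,065 kg = 11,655 kg (under)
Q2 2025–Q1 2026: 2,274 kg + 5,542 kg + 2,065 kg + 6,416 kg = 16,297 kg (under)
Q3 2025–Q2 2026: 5,542 kg + 2,065 kg + 6,416 kg + 2,991 kg = 17,014 kg (over)
Q4 2025–Q3 2026: 2,065 kg + 6,416 kg + 2,991 kg + 347 kg = 11,819 kg (under)
Q1 2026–Q4 2026: 6,416 kg + 2,991 kg + 347 kg + 1,846 kg = 11,600 kg (under)
Q2 2026–Q1 2027: 2,991 kg + 347 kg + 1,846 kg + 3,990 kg = 9,174 kg (under)
Q3 2026–Q2 2027: 347 kg + 1,846 kg + 3,990 kg + 67 kg = 6,250 kg (under)
Q4 2026–Q3 2027: 1,846 kg + 3,990 kg + 67 kg + 3,823 kg = 9,726 kg (under)
1 window exceeds the threshold.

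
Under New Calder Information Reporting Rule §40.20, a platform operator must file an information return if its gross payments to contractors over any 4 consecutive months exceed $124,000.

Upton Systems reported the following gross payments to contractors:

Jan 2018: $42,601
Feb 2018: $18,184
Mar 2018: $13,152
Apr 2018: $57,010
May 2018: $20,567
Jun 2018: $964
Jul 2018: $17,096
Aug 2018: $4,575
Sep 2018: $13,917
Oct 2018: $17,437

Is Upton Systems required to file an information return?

Yes

Jan 2018–Apr 2018: $42,601 + $18,184 + $13,152 + $57,010 = $130,947 (over)
Feb 2018–May 2018: $18,184 + $13,152 + $57,010 + $20,567 = $108,913 (under)
Mar 2018–Jun 2018: $13,152 + $57,010 + $20,567 + $964 = $91,693 (under)
Apr 2018–Jul 2018: $57,010 + $20,567 + $964 + $17,096 = $95,637 (under)
May 2018–Aug 2018: $20,567 + $964 + $17,096 + $4,575 = $43,202 (under)
Jun 2018–Sep 2018: $964 + $17,096 + $4,575 + $13,917 = $36,552 (under)
Jul 2018–Oct 2018: $17,096 + $4,575 + $13,917 + $17,437 = $53,025 (under)
At least one window exceeds $124,000.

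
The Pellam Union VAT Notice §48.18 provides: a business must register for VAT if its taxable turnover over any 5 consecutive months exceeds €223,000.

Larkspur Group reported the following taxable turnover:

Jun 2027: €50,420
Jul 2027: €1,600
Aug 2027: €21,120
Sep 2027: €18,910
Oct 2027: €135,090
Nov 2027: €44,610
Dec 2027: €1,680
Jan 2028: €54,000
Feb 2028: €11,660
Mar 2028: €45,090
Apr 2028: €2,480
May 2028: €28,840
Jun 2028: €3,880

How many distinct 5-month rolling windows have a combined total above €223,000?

Jun 2027–Oct 2027: €50,420 + €1,600 + €21,120 + €18,910 + €135,090 = €227,140 (over)
Jul 2027–Nov 2027: €1,600 + €21,120 + €18,910 + €135,090 + €44,610 = €221,330 (under)
Aug 2027–Dec 2027: €21,120 + €18,910 + €135,090 + €44,610 + €1,680 = €221,410 (under)
Sep 2027–Jan 2028: €18,910 + €135,090 + €44,610 + €1,680 + €54,000 = €254,290 (over)
Oct 2027–Feb 2028: €135,090 + €44,610 + €1,680 + €54,000 + €11,660 = €247,040 (over)
Nov 2027–Mar 2028: €44,610 + €1,680 + €54,000 + €11,660 + €45,090 = €157,040 (under)
Dec 2027–Apr 2028: €1,680 + €54,000 + €11,660 + €45,090 + €2,480 = €114,910 (under)
Jan 2028–May 2028: €54,000 + €11,660 + €45,090 + €2,480 + €28,840 = €142,070 (under)
Feb 2028–Jun 2028: €11,660 + €45,090 + €2,480 + €28,840 + €3,880 = €91,950 (under)
3 windows exceed the threshold.

3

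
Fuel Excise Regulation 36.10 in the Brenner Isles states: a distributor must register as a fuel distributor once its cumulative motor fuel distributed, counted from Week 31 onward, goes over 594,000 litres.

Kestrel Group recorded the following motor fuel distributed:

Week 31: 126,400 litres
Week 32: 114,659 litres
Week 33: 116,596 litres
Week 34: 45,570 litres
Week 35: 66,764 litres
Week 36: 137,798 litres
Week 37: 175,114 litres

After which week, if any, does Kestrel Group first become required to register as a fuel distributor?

Through Week 31: 126,400 litres
Through Week 32: 241,059 litres
Through Week 33: 357,655 litres
Through Week 34: 403,225 litres
Through Week 35: 469,989 litres
Through Week 36: 607,787 litres ← exceeds threshold

Week 36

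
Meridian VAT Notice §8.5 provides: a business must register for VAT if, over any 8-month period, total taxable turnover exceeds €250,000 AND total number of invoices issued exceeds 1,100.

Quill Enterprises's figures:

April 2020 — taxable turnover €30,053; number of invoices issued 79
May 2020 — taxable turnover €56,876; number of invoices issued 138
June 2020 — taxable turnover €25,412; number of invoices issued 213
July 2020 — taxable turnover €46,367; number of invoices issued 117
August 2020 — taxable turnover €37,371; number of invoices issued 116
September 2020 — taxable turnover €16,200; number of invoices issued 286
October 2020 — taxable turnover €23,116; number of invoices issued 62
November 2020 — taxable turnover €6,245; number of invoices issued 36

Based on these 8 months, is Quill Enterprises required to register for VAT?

No

Total taxable turnover: €30,053 + €56,876 + €25,412 + €46,367 + €37,371 + €16,200 + €23,116 + €6,245 = €241,640 (≤ €250,000).
Total number of invoices issued: 79 + 138 + 213 + 117 + 116 + 286 + 62 + 36 = 1,047 (≤ 1,100).
The test is 'and': the rule requires both, and at least one is not exceeded.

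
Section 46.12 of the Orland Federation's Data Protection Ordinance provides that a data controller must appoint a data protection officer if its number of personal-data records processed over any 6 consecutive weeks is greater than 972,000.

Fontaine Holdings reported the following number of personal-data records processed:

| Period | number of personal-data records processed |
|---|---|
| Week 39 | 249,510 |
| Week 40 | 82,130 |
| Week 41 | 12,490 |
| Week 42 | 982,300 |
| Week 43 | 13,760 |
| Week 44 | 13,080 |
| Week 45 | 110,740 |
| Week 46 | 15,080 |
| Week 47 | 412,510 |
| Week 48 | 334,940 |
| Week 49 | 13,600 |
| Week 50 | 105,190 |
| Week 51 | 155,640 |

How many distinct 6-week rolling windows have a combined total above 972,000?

6

Week 39–Week 44: 249,510 + 82,130 + 12,490 + 982,300 + 13,760 + 13,080 = 1,353,270 (over)
Week 40–Week 45: 82,130 + 12,490 + 982,300 + 13,760 + 13,080 + 110,740 = 1,214,500 (over)
Week 41–Week 46: 12,490 + 982,300 + 13,760 + 13,080 + 110,740 + 15,080 = 1,147,450 (over)
Week 42–Week 47: 982,300 + 13,760 + 13,080 + 110,740 + 15,080 + 412,510 = 1,547,470 (over)
Week 43–Week 48: 13,760 + 13,080 + 110,740 + 15,080 + 412,510 + 334,940 = 900,110 (under)
Week 44–Week 49: 13,080 + 110,740 + 15,080 + 412,510 + 334,940 + 13,600 = 899,950 (under)
Week 45–Week 50: 110,740 + 15,080 + 412,510 + 334,940 + 13,600 + 105,190 = 992,060 (over)
Week 46–Week 51: 15,080 + 412,510 + 334,940 + 13,600 + 105,190 + 155,640 = 1,036,960 (over)
6 windows exceed the threshold.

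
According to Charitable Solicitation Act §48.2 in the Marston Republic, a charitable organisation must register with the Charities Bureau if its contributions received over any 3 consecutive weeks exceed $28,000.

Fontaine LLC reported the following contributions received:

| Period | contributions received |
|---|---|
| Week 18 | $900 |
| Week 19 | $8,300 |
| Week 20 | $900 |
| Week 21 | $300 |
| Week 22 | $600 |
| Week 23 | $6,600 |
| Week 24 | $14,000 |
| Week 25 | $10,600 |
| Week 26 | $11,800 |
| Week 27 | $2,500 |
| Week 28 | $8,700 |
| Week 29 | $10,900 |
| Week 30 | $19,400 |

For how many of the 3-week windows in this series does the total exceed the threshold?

3

Week 18–Week 20: $900 + $8,300 + $900 = $10,100 (under)
Week 19–Week 21: $8,300 + $900 + $300 = $9,500 (under)
Week 20–Week 22: $900 + $300 + $600 = $1,800 (under)
Week 21–Week 23: $300 + $600 + $6,600 = $7,500 (under)
Week 22–Week 24: $600 + $6,600 + $14,000 = $21,200 (under)
Week 23–Week 25: $6,600 + $14,000 + $10,600 = $31,200 (over)
Week 24–Week 26: $14,000 + $10,600 + $11,800 = $36,400 (over)
Week 25–Week 27: $10,600 + $11,800 + $2,500 = $24,900 (under)
Week 26–Week 28: $11,800 + $2,500 + $8,700 = $23,000 (under)
Week 27–Week 29: $2,500 + $8,700 + $10,900 = $22,100 (under)
Week 28–Week 30: $8,700 + $10,900 + $19,400 = $39,000 (over)
3 windows exceed the threshold.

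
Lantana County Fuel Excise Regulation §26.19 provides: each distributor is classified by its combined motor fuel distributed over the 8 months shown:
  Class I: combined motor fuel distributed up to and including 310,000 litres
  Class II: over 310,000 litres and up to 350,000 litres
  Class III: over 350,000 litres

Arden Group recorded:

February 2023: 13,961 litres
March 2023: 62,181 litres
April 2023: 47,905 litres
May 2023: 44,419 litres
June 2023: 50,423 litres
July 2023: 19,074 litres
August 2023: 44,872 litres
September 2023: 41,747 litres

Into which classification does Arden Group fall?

Class II

Combined motor fuel distributed: 13,961 litres + 62,181 litres + 47,905 litres + 44,419 litres + 50,423 litres + 19,074 litres + 44,872 litres + 41,747 litres = 324,582 litres.
310,000 litres < 324,582 litres ≤ 350,000 litres, so Class II applies.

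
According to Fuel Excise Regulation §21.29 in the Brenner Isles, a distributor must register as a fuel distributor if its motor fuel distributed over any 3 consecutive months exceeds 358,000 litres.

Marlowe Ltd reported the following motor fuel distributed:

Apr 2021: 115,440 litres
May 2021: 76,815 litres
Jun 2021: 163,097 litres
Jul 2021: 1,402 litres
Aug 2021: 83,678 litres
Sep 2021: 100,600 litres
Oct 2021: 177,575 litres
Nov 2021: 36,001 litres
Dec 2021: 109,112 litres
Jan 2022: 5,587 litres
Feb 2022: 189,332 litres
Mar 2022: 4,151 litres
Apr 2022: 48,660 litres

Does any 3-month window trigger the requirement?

Apr 2021–Jun 2021: 115,440 litres + 76,815 litres + 163,097 litres = 355,352 litres (under)
May 2021–Jul 2021: 76,815 litres + 163,097 litres + 1,402 litres = 241,314 litres (under)
Jun 2021–Aug 2021: 163,097 litres + 1,402 litres + 83,678 litres = 248,177 litres (under)
Jul 2021–Sep 2021: 1,402 litres + 83,678 litres + 100,600 litres = 185,680 litres (under)
Aug 2021–Oct 2021: 83,678 litres + 100,600 litres + 177,575 litres = 361,853 litres (over)
Sep 2021–Nov 2021: 100,600 litres + 177,575 litres + 36,001 litres = 314,176 litres (under)
Oct 2021–Dec 2021: 177,575 litres + 36,001 litres + 109,112 litres = 322,688 litres (under)
Nov 2021–Jan 2022: 36,001 litres + 109,112 litres + 5,587 litres = 150,700 litres (under)
Dec 2021–Feb 2022: 109,112 litres + 5,587 litres + 189,332 litres = 304,031 litres (under)
Jan 2022–Mar 2022: 5,587 litres + 189,332 litres + 4,151 litres = 199,070 litres (under)
Feb 2022–Apr 2022: 189,332 litres + 4,151 litres + 48,660 litres = 242,143 litres (under)
At least one window exceeds 358,000 litres.

Yes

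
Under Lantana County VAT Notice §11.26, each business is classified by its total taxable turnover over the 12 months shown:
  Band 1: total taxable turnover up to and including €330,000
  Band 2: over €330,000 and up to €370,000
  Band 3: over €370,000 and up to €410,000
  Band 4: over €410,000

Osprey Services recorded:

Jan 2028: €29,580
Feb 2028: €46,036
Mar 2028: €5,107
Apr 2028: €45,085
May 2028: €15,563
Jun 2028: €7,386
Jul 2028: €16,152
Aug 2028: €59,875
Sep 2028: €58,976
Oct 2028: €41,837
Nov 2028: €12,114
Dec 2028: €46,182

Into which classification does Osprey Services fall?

Total taxable turnover: €29,580 + €46,036 + €5,107 + €45,085 + €15,563 + €7,386 + €16,152 + €59,875 + €58,976 + €41,837 + €12,114 + €46,182 = €383,893.
€370,000 < €383,893 ≤ €410,000, so Band 3 applies.

Band 3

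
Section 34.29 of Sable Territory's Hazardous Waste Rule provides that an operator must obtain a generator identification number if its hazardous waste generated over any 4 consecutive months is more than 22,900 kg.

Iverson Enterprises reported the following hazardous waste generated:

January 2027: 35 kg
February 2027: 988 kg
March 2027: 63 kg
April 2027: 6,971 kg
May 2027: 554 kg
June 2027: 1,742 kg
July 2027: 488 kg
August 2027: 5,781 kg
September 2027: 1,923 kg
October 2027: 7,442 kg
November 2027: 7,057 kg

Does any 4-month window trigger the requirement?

No

January 2027–April 2027: 35 kg + 988 kg + 63 kg + 6,971 kg = 8,057 kg (under)
February 2027–May 2027: 988 kg + 63 kg + 6,971 kg + 554 kg = 8,576 kg (under)
March 2027–June 2027: 63 kg + 6,971 kg + 554 kg + 1,742 kg = 9,330 kg (under)
April 2027–July 2027: 6,971 kg + 554 kg + 1,742 kg + 488 kg = 9,755 kg (under)
May 2027–August 2027: 554 kg + 1,742 kg + 488 kg + 5,781 kg = 8,565 kg (under)
June 2027–September 2027: 1,742 kg + 488 kg + 5,781 kg + 1,923 kg = 9,934 kg (under)
July 2027–October 2027: 488 kg + 5,781 kg + 1,923 kg + 7,442 kg = 15,634 kg (under)
August 2027–November 2027: 5,781 kg + 1,923 kg + 7,442 kg + 7,057 kg = 22,203 kg (under)
No window exceeds 22,900 kg.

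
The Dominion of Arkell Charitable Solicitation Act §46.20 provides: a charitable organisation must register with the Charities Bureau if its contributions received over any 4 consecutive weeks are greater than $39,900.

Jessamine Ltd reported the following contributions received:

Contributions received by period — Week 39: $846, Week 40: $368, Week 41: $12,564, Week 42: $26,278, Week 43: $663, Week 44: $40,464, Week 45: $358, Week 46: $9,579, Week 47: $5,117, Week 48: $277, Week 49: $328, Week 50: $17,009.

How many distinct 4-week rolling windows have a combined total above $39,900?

5

Week 39–Week 42: $846 + $368 + $12,564 + $26,278 = $40,056 (over)
Week 40–Week 43: $368 + $12,564 + $26,278 + $663 = $39,873 (under)
Week 41–Week 44: $12,564 + $26,278 + $663 + $40,464 = $79,969 (over)
Week 42–Week 45: $26,278 + $663 + $40,464 + $358 = $67,763 (over)
Week 43–Week 46: $663 + $40,464 + $358 + $9,579 = $51,064 (over)
Week 44–Week 47: $40,464 + $358 + $9,579 + $5,117 = $55,518 (over)
Week 45–Week 48: $358 + $9,579 + $5,117 + $277 = $15,331 (under)
Week 46–Week 49: $9,579 + $5,117 + $277 + $328 = $15,301 (under)
Week 47–Week 50: $5,117 + $277 + $328 + $17,009 = $22,731 (under)
5 windows exceed the threshold.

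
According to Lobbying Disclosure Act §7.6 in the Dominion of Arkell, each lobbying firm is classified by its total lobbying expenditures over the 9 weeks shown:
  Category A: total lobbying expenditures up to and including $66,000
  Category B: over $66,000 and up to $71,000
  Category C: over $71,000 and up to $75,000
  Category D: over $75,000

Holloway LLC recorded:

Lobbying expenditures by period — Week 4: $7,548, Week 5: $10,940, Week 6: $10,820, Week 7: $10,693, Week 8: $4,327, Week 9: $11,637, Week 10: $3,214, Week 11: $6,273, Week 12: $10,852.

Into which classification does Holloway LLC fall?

Category D

Total lobbying expenditures: $7,548 + $10,940 + $10,820 + $10,693 + $4,327 + $11,637 + $3,214 + $6,273 + $10,852 = $76,304.
$76,304 > $75,000, so Category D applies.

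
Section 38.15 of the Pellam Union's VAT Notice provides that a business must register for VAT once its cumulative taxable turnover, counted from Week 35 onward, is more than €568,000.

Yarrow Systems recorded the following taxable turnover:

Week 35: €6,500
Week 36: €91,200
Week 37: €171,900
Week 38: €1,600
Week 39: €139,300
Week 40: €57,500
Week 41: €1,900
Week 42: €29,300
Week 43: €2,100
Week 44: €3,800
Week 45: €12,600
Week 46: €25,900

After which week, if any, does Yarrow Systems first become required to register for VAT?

Not triggered

Through Week 35: €6,500
Through Week 36: €97,700
Through Week 37: €269,600
Through Week 38: €271,200
Through Week 39: €410,500
Through Week 40: €468,000
Through Week 41: €469,900
Through Week 42: €499,200
Through Week 43: €501,300
Through Week 44: €505,100
Through Week 45: €517,700
Through Week 46: €543,600
Final cumulative total €543,600 ≤ €568,000; the threshold is never exceeded.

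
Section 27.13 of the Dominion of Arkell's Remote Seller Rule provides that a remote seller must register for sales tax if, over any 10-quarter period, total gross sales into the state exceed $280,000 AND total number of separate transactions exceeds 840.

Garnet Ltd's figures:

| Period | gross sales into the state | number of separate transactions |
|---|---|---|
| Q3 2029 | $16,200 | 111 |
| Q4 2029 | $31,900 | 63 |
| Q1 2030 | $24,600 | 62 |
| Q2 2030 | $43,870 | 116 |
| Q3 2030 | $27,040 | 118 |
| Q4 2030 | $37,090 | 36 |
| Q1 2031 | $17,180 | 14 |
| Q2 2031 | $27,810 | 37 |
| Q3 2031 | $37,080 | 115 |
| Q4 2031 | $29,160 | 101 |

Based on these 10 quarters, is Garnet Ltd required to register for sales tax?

Total gross sales into the state: $16,200 + $31,900 + $24,600 + $43,870 + $27,040 + $37,090 + $17,180 + $27,810 + $37,080 + $29,160 = $291,930 (> $280,000).
Total number of separate transactions: 111 + 63 + 62 + 116 + 118 + 36 + 14 + 37 + 115 + 101 = 773 (≤ 840).
The test is 'and': the rule requires both, and at least one is not exceeded.

No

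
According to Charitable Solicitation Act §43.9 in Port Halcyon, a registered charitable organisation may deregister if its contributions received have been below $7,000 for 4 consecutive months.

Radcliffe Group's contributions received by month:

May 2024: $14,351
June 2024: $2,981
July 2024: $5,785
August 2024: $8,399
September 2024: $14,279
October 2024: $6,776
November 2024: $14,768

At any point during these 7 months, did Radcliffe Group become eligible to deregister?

No

Months below $7,000: June 2024, July 2024, October 2024.
Longest run of consecutive months below the threshold: 2.
2 < 4, so Radcliffe Group never became eligible.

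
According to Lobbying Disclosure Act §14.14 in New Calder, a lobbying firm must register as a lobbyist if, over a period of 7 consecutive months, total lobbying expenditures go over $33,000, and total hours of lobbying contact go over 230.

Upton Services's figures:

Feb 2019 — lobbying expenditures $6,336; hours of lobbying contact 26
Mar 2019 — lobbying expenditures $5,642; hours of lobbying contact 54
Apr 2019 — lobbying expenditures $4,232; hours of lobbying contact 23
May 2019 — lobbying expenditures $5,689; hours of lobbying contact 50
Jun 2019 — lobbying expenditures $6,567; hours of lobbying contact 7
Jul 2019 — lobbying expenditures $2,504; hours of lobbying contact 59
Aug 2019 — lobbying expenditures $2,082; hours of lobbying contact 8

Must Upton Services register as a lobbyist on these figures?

Total lobbying expenditures: $6,336 + $5,642 + $4,232 + $5,689 + $6,567 + $2,504 + $2,082 = $33,052 (> $33,000).
Total hours of lobbying contact: 26 + 54 + 23 + 50 + 7 + 59 + 8 = 227 (≤ 230).
The test is 'and': the rule requires both, and at least one is not exceeded.

No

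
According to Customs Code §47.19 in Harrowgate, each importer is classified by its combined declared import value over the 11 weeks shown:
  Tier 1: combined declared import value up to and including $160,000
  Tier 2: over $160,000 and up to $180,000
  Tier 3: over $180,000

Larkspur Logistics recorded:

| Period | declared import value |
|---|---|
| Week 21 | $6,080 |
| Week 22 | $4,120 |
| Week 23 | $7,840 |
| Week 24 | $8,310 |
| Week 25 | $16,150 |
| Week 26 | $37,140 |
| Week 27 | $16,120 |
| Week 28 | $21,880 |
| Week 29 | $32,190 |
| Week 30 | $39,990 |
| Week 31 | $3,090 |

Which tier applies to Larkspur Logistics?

Tier 3

Combined declared import value: $6,080 + $4,120 + $7,840 + $8,310 + $16,150 + $37,140 + $16,120 + $21,880 + $32,190 + $39,990 + $3,090 = $192,910.
$192,910 > $180,000, so Tier 3 applies.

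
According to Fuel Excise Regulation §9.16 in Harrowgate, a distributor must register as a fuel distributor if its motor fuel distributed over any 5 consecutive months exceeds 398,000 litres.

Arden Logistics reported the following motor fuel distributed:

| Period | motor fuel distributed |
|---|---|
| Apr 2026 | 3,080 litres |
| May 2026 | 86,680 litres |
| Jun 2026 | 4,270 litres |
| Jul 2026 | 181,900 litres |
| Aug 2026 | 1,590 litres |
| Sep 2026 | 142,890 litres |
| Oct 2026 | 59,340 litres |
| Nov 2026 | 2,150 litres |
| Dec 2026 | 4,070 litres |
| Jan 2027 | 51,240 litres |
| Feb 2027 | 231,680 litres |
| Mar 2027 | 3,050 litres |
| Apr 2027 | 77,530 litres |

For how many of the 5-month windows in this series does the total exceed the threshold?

1

Apr 2026–Aug 2026: 3,080 litres + 86,680 litres + 4,270 litres + 181,900 litres + 1,590 litres = 277,520 litres (under)
May 2026–Sep 2026: 86,680 litres + 4,270 litres + 181,900 litres + 1,590 litres + 142,890 litres = 417,330 litres (over)
Jun 2026–Oct 2026: 4,270 litres + 181,900 litres + 1,590 litres + 142,890 litres + 59,340 litres = 389,990 litres (under)
Jul 2026–Nov 2026: 181,900 litres + 1,590 litres + 142,890 litres + 59,340 litres + 2,150 litres = 387,870 litres (under)
Aug 2026–Dec 2026: 1,590 litres + 142,890 litres + 59,340 litres + 2,150 litres + 4,070 litres = 210,040 litres (under)
Sep 2026–Jan 2027: 142,890 litres + 59,340 litres + 2,150 litres + 4,070 litres + 51,240 litres = 259,690 litres (under)
Oct 2026–Feb 2027: 59,340 litres + 2,150 litres + 4,070 litres + 51,240 litres + 231,680 litres = 348,480 litres (under)
Nov 2026–Mar 2027: 2,150 litres + 4,070 litres + 51,240 litres + 231,680 litres + 3,050 litres = 292,190 litres (under)
Dec 2026–Apr 2027: 4,070 litres + 51,240 litres + 231,680 litres + 3,050 litres + 77,530 litres = 367,570 litres (under)
1 window exceeds the threshold.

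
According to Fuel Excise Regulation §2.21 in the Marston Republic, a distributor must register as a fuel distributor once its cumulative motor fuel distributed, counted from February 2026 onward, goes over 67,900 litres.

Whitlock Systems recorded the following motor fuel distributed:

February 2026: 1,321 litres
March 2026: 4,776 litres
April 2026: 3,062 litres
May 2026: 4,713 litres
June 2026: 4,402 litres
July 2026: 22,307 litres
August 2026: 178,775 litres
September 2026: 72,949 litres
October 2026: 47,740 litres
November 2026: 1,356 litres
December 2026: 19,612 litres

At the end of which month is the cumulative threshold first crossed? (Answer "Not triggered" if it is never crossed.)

Through February 2026: 1,321 litres
Through March 2026: 6,097 litres
Through April 2026: 9,159 litres
Through May 2026: 13,872 litres
Through June 2026: 18,274 litres
Through July 2026: 40,581 litres
Through August 2026: 219,356 litres ← exceeds threshold

August 2026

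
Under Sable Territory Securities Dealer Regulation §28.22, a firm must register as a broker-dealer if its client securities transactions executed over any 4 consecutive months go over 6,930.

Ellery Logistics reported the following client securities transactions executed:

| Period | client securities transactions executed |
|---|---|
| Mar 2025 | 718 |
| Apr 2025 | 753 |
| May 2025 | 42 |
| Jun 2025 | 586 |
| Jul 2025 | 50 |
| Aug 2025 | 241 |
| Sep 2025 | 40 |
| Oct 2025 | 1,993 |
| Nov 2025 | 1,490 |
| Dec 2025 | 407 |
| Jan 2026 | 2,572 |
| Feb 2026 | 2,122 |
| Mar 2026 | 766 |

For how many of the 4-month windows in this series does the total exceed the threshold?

Mar 2025–Jun 2025: 718 + 753 + 42 + 586 = 2,099 (under)
Apr 2025–Jul 2025: 753 + 42 + 586 + 50 = 1,431 (under)
May 2025–Aug 2025: 42 + 586 + 50 + 241 = 919 (under)
Jun 2025–Sep 2025: 586 + 50 + 241 + 40 = 917 (under)
Jul 2025–Oct 2025: 50 + 241 + 40 + 1,993 = 2,324 (under)
Aug 2025–Nov 2025: 241 + 40 + 1,993 + 1,490 = 3,764 (under)
Sep 2025–Dec 2025: 40 + 1,993 + 1,490 + 407 = 3,930 (under)
Oct 2025–Jan 2026: 1,993 + 1,490 + 407 + 2,572 = 6,462 (under)
Nov 2025–Feb 2026: 1,490 + 407 + 2,572 + 2,122 = 6,591 (under)
Dec 2025–Mar 2026: 407 + 2,572 + 2,122 + 766 = 5,867 (under)
0 windows exceed the threshold.

0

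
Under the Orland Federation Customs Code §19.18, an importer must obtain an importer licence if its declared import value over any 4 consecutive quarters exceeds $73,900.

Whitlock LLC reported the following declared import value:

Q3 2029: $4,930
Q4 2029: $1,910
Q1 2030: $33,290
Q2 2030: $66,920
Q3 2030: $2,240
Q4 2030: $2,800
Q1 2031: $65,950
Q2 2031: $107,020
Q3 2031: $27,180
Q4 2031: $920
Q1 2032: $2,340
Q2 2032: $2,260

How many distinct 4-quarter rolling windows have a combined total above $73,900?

Q3 2029–Q2 2030: $4,930 + $1,910 + $33,290 + $66,920 = $107,050 (over)
Q4 2029–Q3 2030: $1,910 + $33,290 + $66,920 + $2,240 = $104,360 (over)
Q1 2030–Q4 2030: $33,290 + $66,920 + $2,240 + $2,800 = $105,250 (over)
Q2 2030–Q1 2031: $66,920 + $2,240 + $2,800 + $65,950 = $137,910 (over)
Q3 2030–Q2 2031: $2,240 + $2,800 + $65,950 + $107,020 = $178,010 (over)
Q4 2030–Q3 2031: $2,800 + $65,950 + $107,020 + $27,180 = $202,950 (over)
Q1 2031–Q4 2031: $65,950 + $107,020 + $27,180 + $920 = $201,070 (over)
Q2 2031–Q1 2032: $107,020 + $27,180 + $920 + $2,340 = $137,460 (over)
Q3 2031–Q2 2032: $27,180 + $920 + $2,340 + $2,260 = $32,700 (under)
8 windows exceed the threshold.

8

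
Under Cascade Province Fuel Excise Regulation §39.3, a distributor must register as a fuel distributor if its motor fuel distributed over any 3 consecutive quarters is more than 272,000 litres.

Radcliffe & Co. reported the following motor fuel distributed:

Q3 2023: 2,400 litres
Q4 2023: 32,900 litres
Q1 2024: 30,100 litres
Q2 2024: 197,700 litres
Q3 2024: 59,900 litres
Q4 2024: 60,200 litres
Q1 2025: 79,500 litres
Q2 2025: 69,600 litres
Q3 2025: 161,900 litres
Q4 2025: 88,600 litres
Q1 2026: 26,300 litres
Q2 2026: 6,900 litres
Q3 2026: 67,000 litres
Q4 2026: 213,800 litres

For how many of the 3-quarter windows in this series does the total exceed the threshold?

Q3 2023–Q1 2024: 2,400 litres + 32,900 litres + 30,100 litres = 65,400 litres (under)
Q4 2023–Q2 2024: 32,900 litres + 30,100 litres + 197,700 litres = 260,700 litres (under)
Q1 2024–Q3 2024: 30,100 litres + 197,700 litres + 59,900 litres = 287,700 litres (over)
Q2 2024–Q4 2024: 197,700 litres + 59,900 litres + 60,200 litres = 317,800 litres (over)
Q3 2024–Q1 2025: 59,900 litres + 60,200 litres + 79,500 litres = 199,600 litres (under)
Q4 2024–Q2 2025: 60,200 litres + 79,500 litres + 69,600 litres = 209,300 litres (under)
Q1 2025–Q3 2025: 79,500 litres + 69,600 litres + 161,900 litres = 311,000 litres (over)
Q2 2025–Q4 2025: 69,600 litres + 161,900 litres + 88,600 litres = 320,100 litres (over)
Q3 2025–Q1 2026: 161,900 litres + 88,600 litres + 26,300 litres = 276,800 litres (over)
Q4 2025–Q2 2026: 88,600 litres + 26,300 litres + 6,900 litres = 121,800 litres (under)
Q1 2026–Q3 2026: 26,300 litres + 6,900 litres + 67,000 litres = 100,200 litres (under)
Q2 2026–Q4 2026: 6,900 litres + 67,000 litres + 213,800 litres = 287,700 litres (over)
6 windows exceed the threshold.

6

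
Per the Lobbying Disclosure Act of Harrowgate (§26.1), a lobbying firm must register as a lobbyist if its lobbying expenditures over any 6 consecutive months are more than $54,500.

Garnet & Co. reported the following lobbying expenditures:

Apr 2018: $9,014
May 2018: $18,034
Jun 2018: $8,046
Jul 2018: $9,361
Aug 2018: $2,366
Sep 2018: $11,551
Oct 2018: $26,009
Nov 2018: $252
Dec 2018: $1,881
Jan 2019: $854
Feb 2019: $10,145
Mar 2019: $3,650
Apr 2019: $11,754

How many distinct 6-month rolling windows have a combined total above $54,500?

Apr 2018–Sep 2018: $9,014 + $18,034 + $8,046 + $9,361 + $2,366 + $11,551 = $58,372 (over)
May 2018–Oct 2018: $18,034 + $8,046 + $9,361 + $2,366 + $11,551 + $26,009 = $75,367 (over)
Jun 2018–Nov 2018: $8,046 + $9,361 + $2,366 + $11,551 + $26,009 + $252 = $57,585 (over)
Jul 2018–Dec 2018: $9,361 + $2,366 + $11,551 + $26,009 + $252 + $1,881 = $51,420 (under)
Aug 2018–Jan 2019: $2,366 + $11,551 + $26,009 + $252 + $1,881 + $854 = $42,913 (under)
Sep 2018–Feb 2019: $11,551 + $26,009 + $252 + $1,881 + $854 + $10,145 = $50,692 (under)
Oct 2018–Mar 2019: $26,009 + $252 + $1,881 + $854 + $10,145 + $3,650 = $42,791 (under)
Nov 2018–Apr 2019: $252 + $1,881 + $854 + $10,145 + $3,650 + $11,754 = $28,536 (under)
3 windows exceed the threshold.

3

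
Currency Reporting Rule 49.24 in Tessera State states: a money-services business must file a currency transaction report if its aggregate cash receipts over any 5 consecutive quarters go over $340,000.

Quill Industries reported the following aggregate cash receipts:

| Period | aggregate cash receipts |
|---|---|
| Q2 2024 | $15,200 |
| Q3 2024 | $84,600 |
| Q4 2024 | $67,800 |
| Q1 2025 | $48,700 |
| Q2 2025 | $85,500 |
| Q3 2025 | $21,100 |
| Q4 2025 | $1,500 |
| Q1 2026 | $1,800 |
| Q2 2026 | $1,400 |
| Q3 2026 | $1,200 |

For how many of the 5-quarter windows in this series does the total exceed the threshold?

Q2 2024–Q2 2025: $15,200 + $84,600 + $67,800 + $48,700 + $85,500 = $301,800 (under)
Q3 2024–Q3 2025: $84,600 + $67,800 + $48,700 + $85,500 + $21,100 = $307,700 (under)
Q4 2024–Q4 2025: $67,800 + $48,700 + $85,500 + $21,100 + $1,500 = $224,600 (under)
Q1 2025–Q1 2026: $48,700 + $85,500 + $21,100 + $1,500 + $1,800 = $158,600 (under)
Q2 2025–Q2 2026: $85,500 + $21,100 + $1,500 + $1,800 + $1,400 = $111,300 (under)
Q3 2025–Q3 2026: $21,100 + $1,500 + $1,800 + $1,400 + $1,200 = $27,000 (under)
0 windows exceed the threshold.

0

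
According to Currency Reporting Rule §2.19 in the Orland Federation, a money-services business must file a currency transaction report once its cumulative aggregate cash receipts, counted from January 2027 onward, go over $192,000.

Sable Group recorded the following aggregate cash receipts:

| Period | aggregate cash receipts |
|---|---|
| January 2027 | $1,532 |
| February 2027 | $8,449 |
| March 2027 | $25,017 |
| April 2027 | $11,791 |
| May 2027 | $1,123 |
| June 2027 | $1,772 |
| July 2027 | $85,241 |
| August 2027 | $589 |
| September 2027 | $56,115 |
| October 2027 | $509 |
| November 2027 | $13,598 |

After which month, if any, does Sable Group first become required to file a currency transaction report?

Through January 2027: $1,532
Through February 2027: $9,981
Through March 2027: $34,998
Through April 2027: $46,789
Through May 2027: $47,912
Through June 2027: $49,684
Through July 2027: $134,925
Through August 2027: $135,514
Through September 2027: $191,629
Through October 2027: $192,138 ← exceeds threshold

October 2027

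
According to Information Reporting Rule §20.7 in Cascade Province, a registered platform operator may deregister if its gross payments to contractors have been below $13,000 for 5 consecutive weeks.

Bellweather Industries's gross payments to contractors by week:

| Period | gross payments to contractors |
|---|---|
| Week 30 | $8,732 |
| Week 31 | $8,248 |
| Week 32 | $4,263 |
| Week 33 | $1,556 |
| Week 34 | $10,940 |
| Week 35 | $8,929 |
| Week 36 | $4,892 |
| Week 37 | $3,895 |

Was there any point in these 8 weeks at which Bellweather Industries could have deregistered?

Weeks below $13,000: Week 30, Week 31, Week 32, Week 33, Week 34, Week 35, Week 36, Week 37.
Longest run of consecutive weeks below the threshold: 8.
8 ≥ 5, so Bellweather Industries became eligible.

Yes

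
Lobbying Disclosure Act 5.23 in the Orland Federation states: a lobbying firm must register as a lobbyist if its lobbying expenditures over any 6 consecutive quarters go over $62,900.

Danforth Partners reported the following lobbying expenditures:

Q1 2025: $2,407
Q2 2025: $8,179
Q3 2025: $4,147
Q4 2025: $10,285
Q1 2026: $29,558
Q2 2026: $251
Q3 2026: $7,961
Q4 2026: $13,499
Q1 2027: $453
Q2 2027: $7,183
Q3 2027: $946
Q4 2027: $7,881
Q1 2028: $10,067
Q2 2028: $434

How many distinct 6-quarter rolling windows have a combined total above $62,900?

1

Q1 2025–Q2 2026: $2,407 + $8,179 + $4,147 + $10,285 + $29,558 + $251 = $54,827 (under)
Q2 2025–Q3 2026: $8,179 + $4,147 + $10,285 + $29,558 + $251 + $7,961 = $60,381 (under)
Q3 2025–Q4 2026: $4,147 + $10,285 + $29,558 + $251 + $7,961 + $13,499 = $65,701 (over)
Q4 2025–Q1 2027: $10,285 + $29,558 + $251 + $7,961 + $13,499 + $453 = $62,007 (under)
Q1 2026–Q2 2027: $29,558 + $251 + $7,961 + $13,499 + $453 + $7,183 = $58,905 (under)
Q2 2026–Q3 2027: $251 + $7,961 + $13,499 + $453 + $7,183 + $946 = $30,293 (under)
Q3 2026–Q4 2027: $7,961 + $13,499 + $453 + $7,183 + $946 + $7,881 = $37,923 (under)
Q4 2026–Q1 2028: $13,499 + $453 + $7,183 + $946 + $7,881 + $10,067 = $40,029 (under)
Q1 2027–Q2 2028: $453 + $7,183 + $946 + $7,881 + $10,067 + $434 = $26,964 (under)
1 window exceeds the threshold.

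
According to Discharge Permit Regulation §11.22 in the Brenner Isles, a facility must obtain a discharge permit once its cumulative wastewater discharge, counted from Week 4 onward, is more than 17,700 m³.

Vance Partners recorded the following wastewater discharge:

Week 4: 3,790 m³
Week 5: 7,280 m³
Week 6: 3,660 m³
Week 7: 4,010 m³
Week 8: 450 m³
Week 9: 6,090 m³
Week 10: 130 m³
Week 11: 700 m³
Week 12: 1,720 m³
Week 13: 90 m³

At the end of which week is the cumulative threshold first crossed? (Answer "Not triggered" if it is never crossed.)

Week 7

Through Week 4: 3,790 m³
Through Week 5: 11,070 m³
Through Week 6: 14,730 m³
Through Week 7: 18,740 m³ ← exceeds threshold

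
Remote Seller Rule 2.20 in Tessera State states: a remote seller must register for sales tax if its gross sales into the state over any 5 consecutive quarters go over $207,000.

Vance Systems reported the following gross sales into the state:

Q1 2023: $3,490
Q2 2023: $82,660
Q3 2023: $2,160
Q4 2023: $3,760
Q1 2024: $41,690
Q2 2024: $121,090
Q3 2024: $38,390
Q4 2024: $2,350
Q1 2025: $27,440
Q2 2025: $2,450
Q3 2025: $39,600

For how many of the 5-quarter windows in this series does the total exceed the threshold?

Q1 2023–Q1 2024: $3,490 + $82,660 + $2,160 + $3,760 + $41,690 = $133,760 (under)
Q2 2023–Q2 2024: $82,660 + $2,160 + $3,760 + $41,690 + $121,090 = $251,360 (over)
Q3 2023–Q3 2024: $2,160 + $3,760 + $41,690 + $121,090 + $38,390 = $207,090 (over)
Q4 2023–Q4 2024: $3,760 + $41,690 + $121,090 + $38,390 + $2,350 = $207,280 (over)
Q1 2024–Q1 2025: $41,690 + $121,090 + $38,390 + $2,350 + $27,440 = $230,960 (over)
Q2 2024–Q2 2025: $121,090 + $38,390 + $2,350 + $27,440 + $2,450 = $191,720 (under)
Q3 2024–Q3 2025: $38,390 + $2,350 + $27,440 + $2,450 + $39,600 = $110,230 (under)
4 windows exceed the threshold.

4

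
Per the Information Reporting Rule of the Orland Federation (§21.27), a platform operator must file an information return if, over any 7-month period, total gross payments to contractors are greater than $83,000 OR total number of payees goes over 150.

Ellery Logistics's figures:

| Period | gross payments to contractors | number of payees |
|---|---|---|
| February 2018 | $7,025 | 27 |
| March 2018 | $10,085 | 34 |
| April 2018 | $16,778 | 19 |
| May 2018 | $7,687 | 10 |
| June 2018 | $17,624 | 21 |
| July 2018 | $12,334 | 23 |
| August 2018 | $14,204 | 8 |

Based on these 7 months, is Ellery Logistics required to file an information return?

Yes

Total gross payments to contractors: $7,025 + $10,085 + $16,778 + $7,687 + $17,624 + $12,334 + $14,204 = $85,737 (> $83,000).
Total number of payees: 27 + 34 + 19 + 10 + 21 + 23 + 8 = 142 (≤ 150).
The test is 'or': at least one threshold is exceeded.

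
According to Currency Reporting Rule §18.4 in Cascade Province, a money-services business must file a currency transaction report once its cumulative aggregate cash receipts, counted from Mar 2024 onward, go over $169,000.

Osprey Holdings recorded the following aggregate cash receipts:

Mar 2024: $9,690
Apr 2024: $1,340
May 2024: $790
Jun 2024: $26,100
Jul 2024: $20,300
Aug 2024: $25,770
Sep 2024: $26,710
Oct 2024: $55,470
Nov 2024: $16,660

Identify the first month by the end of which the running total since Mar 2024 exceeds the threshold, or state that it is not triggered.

Nov 2024

Through Mar 2024: $9,690
Through Apr 2024: $11,030
Through May 2024: $11,820
Through Jun 2024: $37,920
Through Jul 2024: $58,220
Through Aug 2024: $83,990
Through Sep 2024: $110,700
Through Oct 2024: $166,170
Through Nov 2024: $182,830 ← exceeds threshold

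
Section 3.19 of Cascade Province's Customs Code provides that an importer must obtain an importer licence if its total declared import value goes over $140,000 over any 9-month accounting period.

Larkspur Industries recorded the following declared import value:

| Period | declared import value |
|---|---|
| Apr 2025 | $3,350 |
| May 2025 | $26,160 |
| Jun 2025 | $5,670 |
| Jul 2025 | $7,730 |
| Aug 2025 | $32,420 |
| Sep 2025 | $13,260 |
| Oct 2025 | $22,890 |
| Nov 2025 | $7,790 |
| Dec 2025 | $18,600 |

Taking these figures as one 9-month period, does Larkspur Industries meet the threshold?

Total declared import value: $3,350 + $26,160 + $5,670 + $7,730 + $32,420 + $13,260 + $22,890 + $7,790 + $18,600 = $137,870.
$137,870 ≤ $140,000, so the threshold is not exceeded.

No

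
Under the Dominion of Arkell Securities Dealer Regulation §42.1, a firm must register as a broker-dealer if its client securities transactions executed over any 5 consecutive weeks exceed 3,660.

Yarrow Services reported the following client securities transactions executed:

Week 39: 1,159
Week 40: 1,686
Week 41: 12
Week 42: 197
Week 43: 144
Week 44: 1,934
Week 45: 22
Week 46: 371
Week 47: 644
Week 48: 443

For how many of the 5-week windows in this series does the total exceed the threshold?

1

Week 39–Week 43: 1,159 + 1,686 + 12 + 197 + 144 = 3,198 (under)
Week 40–Week 44: 1,686 + 12 + 197 + 144 + 1,934 = 3,973 (over)
Week 41–Week 45: 12 + 197 + 144 + 1,934 + 22 = 2,309 (under)
Week 42–Week 46: 197 + 144 + 1,934 + 22 + 371 = 2,668 (under)
Week 43–Week 47: 144 + 1,934 + 22 + 371 + 644 = 3,115 (under)
Week 44–Week 48: 1,934 + 22 + 371 + 644 + 443 = 3,414 (under)
1 window exceeds the threshold.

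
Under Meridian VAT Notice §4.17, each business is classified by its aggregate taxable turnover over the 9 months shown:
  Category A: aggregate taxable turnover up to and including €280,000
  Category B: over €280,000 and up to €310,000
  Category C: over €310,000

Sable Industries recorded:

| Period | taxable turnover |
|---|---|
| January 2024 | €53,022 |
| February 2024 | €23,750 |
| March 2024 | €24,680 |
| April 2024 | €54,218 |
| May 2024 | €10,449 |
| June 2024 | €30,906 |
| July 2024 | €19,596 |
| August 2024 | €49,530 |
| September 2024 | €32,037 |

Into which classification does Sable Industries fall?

Aggregate taxable turnover: €53,022 + €23,750 + €24,680 + €54,218 + €10,449 + €30,906 + €19,596 + €49,530 + €32,037 = €298,188.
€280,000 < €298,188 ≤ €310,000, so Category B applies.

Category B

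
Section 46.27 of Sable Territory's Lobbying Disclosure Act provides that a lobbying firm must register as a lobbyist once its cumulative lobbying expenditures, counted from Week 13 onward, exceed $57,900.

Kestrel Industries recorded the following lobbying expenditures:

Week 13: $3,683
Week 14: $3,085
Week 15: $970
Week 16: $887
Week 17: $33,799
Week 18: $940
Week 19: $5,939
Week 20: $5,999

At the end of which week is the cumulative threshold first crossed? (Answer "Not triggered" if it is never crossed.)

Through Week 13: $3,683
Through Week 14: $6,768
Through Week 15: $7,738
Through Week 16: $8,625
Through Week 17: $42,424
Through Week 18: $43,364
Through Week 19: $49,303
Through Week 20: $55,302
Final cumulative total $55,302 ≤ $57,900; the threshold is never exceeded.

Not triggered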